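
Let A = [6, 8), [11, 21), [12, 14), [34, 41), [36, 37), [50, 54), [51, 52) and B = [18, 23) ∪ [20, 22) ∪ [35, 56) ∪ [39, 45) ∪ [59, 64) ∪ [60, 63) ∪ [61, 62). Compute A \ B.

A, merged: [6, 8), [11, 21), [34, 41), [50, 54).
B, merged: [18, 23), [35, 56), [59, 64).
[6, 8): nothing removed.
[11, 21) \ B = [11, 18).
[34, 41) \ B = [34, 35).
[50, 54): entirely removed.

[6, 8) ∪ [11, 18) ∪ [34, 35)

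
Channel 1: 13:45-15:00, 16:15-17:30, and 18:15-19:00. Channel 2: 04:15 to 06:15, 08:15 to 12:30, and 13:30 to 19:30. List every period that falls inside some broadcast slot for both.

13:45–15:00, 16:15–17:30, 18:15–19:00

13:45–15:00 meets the second set on 13:45–15:00.
16:15–17:30 meets the second set on 16:15–17:30.
18:15–19:00 meets the second set on 18:15–19:00.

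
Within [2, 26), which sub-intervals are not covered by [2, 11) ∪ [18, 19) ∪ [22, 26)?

The merged coverage is [2, 11), [18, 19), [22, 26).
Uncovered inside [2, 26): [11, 18), [19, 22).

[11, 18) ∪ [19, 22)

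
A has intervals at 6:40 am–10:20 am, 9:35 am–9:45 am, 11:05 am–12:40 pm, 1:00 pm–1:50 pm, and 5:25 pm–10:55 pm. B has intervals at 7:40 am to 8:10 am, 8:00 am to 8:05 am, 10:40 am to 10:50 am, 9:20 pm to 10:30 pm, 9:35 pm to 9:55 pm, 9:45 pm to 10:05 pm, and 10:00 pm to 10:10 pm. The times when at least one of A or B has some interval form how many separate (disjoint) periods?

Merge the first list: 6:40 am–10:20 am, 11:05 am–12:40 pm, 1:00 pm–1:50 pm, 5:25 pm–10:55 pm.
Merge the second list: 7:40 am–8:10 am, 10:40 am–10:50 am, 9:20 pm–10:30 pm.
A ∪ B = 6:40 am–10:20 am, 10:40 am–10:50 am, 11:05 am–12:40 pm, 1:00 pm–1:50 pm, 5:25 pm–10:55 pm.
That is 5 disjoint pieces.

5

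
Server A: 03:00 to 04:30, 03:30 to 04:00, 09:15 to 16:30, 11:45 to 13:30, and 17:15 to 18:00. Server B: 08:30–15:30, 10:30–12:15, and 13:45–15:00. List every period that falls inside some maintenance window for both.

First set merges to 03:00–04:30, 09:15–16:30, 17:15–18:00.
Second set merges to 08:30–15:30.
03:00–04:30 meets no B interval.
09:15–16:30 ∩ B → 09:15–15:30.
17:15–18:00 meets no B interval.

09:15–15:30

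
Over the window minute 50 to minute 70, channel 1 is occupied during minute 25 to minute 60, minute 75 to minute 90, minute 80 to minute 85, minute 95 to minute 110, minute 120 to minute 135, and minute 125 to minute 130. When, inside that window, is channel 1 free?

minute 60 to minute 70

Covered (merged): minute 25 to minute 60, minute 75 to minute 90, minute 95 to minute 110, minute 120 to minute 135.
Gaps within minute 50 to minute 70: minute 60 to minute 70.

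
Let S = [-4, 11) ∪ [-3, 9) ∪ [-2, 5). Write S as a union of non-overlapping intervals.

[-4, 11)

[-3, 9) overlaps/touches [-4, 11) → extend to [-4, 11).
[-2, 5) overlaps/touches [-4, 11) → extend to [-4, 11).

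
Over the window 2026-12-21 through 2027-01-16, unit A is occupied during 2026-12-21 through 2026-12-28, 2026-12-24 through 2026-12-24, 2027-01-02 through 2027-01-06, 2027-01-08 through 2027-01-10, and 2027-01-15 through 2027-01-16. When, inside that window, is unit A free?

2026-12-29 through 2027-01-01, 2027-01-07 through 2027-01-07, 2027-01-11 through 2027-01-14

The merged coverage is 2026-12-21 through 2026-12-28, 2027-01-02 through 2027-01-06, 2027-01-08 through 2027-01-10, 2027-01-15 through 2027-01-16.
Uncovered inside 2026-12-21 through 2027-01-16: 2026-12-29 through 2027-01-01, 2027-01-07 through 2027-01-07, 2027-01-11 through 2027-01-14.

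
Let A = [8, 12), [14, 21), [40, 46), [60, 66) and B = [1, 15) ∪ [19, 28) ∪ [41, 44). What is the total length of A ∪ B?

A ∪ B = [1, 28), [40, 46), [60, 66).
Total: 27 + 6 + 6 = 39.

39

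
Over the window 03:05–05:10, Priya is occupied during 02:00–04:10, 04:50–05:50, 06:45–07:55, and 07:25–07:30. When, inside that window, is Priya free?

After merging, the occupied span is 02:00-04:10, 04:50-05:50, 06:45-07:55.
Uncovered inside 03:05-05:10: 04:10-04:50.

04:10-04:50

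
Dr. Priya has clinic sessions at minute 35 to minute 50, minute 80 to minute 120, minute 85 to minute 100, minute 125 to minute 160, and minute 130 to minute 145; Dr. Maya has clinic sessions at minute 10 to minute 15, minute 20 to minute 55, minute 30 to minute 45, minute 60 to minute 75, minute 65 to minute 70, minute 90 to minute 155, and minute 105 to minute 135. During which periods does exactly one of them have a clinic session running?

A, merged: minute 35 to minute 50, minute 80 to minute 120, minute 125 to minute 160.
B, merged: minute 10 to minute 15, minute 20 to minute 55, minute 60 to minute 75, minute 90 to minute 155.
Only in the first: minute 80 to minute 90, minute 155 to minute 160.
Only in the second: minute 10 to minute 15, minute 20 to minute 35, minute 50 to minute 55, minute 60 to minute 75, minute 120 to minute 125.
Together these are the periods covered by exactly one.

minute 10 to minute 15, minute 20 to minute 35, minute 50 to minute 55, minute 60 to minute 75, minute 80 to minute 90, minute 120 to minute 125, minute 155 to minute 160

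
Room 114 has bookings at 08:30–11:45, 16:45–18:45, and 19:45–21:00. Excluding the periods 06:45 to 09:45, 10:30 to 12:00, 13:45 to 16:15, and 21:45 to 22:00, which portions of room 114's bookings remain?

08:30-11:45 minus B → 09:45-10:30.
16:45-18:45: no B overlap → unchanged.
19:45-21:00: no B overlap → unchanged.

09:45-10:30, 16:45-18:45, 19:45-21:00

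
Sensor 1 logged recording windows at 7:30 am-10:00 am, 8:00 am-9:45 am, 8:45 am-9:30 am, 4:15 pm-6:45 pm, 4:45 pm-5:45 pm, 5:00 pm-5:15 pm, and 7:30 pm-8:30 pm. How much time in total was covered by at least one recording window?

6 h

Merged: 7:30 am–10:00 am, 4:15 pm–6:45 pm, 7:30 pm–8:30 pm.
Lengths: 2 h 30 min + 2 h 30 min + 1 h = 6 h.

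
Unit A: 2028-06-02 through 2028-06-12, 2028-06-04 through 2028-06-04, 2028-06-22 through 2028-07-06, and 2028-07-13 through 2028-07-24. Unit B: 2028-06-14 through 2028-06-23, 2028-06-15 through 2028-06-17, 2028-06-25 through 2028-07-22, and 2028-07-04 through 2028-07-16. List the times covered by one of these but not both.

2028-06-02 through 2028-06-12, 2028-06-14 through 2028-06-21, 2028-06-24 through 2028-06-24, 2028-07-07 through 2028-07-12, 2028-07-23 through 2028-07-24

A, merged: 2028-06-02 through 2028-06-12, 2028-06-22 through 2028-07-06, 2028-07-13 through 2028-07-24.
B, merged: 2028-06-14 through 2028-06-23, 2028-06-25 through 2028-07-22.
A \ B = 2028-06-02 through 2028-06-12, 2028-06-24 through 2028-06-24, 2028-07-23 through 2028-07-24.
B \ A = 2028-06-14 through 2028-06-21, 2028-07-07 through 2028-07-12.
Union of the two gives the symmetric difference.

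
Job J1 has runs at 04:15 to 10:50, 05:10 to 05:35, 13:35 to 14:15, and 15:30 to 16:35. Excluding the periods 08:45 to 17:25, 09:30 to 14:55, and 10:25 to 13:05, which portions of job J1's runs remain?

First set merges to 04:15–10:50, 13:35–14:15, 15:30–16:35.
Second set merges to 08:45–17:25.
04:15–10:50 minus B → 04:15–08:45.
13:35–14:15: fully covered by B → removed.
15:30–16:35: fully covered by B → removed.

04:15–08:45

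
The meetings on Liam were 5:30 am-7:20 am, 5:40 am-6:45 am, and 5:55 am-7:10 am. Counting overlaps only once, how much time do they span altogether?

Merged: 5:30 am–7:20 am.
Length: 1 h 50 min.

1 h 50 min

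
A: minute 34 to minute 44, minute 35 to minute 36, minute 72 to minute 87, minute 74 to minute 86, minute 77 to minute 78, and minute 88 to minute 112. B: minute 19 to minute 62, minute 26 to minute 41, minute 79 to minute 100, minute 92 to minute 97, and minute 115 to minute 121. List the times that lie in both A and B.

First set merges to minute 34 to minute 44, minute 72 to minute 87, minute 88 to minute 112.
Second set merges to minute 19 to minute 62, minute 79 to minute 100, minute 115 to minute 121.
minute 34 to minute 44 overlaps B on minute 34 to minute 44.
minute 72 to minute 87 overlaps B on minute 79 to minute 87.
minute 88 to minute 112 overlaps B on minute 88 to minute 100.

minute 34 to minute 44, minute 79 to minute 87, minute 88 to minute 100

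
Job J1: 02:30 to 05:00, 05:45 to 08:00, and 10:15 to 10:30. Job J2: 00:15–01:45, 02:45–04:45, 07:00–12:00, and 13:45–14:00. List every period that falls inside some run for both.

02:30-05:00 ∩ B → 02:45-04:45.
05:45-08:00 ∩ B → 07:00-08:00.
10:15-10:30 ∩ B → 10:15-10:30.

02:45-04:45, 07:00-08:00, 10:15-10:30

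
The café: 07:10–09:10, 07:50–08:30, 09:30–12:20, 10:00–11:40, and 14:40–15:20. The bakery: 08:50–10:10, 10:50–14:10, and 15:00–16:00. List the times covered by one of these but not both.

07:10-08:50, 09:10-09:30, 10:10-10:50, 12:20-14:10, 14:40-15:00, 15:20-16:00

A, merged: 07:10-09:10, 09:30-12:20, 14:40-15:20.
Only in the first: 07:10-08:50, 10:10-10:50, 14:40-15:00.
Only in the second: 09:10-09:30, 12:20-14:10, 15:20-16:00.
Together these are the periods covered by exactly one.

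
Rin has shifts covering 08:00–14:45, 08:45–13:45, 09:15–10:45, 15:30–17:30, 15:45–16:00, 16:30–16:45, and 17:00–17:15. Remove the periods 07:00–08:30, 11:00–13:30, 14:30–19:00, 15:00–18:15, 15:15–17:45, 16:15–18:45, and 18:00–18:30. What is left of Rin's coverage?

A, merged: 08:00-14:45, 15:30-17:30.
B, merged: 07:00-08:30, 11:00-13:30, 14:30-19:00.
08:00-14:45 with B removed leaves 08:30-11:00, 13:30-14:30.
15:30-17:30 lies entirely inside B → drops out.

08:30-11:00, 13:30-14:30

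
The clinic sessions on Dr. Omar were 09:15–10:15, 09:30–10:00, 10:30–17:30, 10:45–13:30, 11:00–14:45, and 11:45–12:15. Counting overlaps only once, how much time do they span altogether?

Merged: 09:15–10:15, 10:30–17:30.
Lengths: 1 h + 7 h = 8 h.

8 h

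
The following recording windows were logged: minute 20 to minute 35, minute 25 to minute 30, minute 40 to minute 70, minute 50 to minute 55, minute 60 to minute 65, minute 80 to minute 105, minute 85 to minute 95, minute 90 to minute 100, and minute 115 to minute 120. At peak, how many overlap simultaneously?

Sweep endpoints in order; track running count of active intervals.
Peak of 3 reached at minute 90.

3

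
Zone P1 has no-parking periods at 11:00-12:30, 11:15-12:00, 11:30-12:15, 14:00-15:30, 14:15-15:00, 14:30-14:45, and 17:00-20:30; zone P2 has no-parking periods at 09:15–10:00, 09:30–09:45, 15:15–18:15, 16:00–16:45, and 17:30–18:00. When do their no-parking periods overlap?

15:15-15:30, 17:00-18:15

First set merges to 11:00-12:30, 14:00-15:30, 17:00-20:30.
Second set merges to 09:15-10:00, 15:15-18:15.
11:00-12:30 meets no B interval.
14:00-15:30 ∩ B → 15:15-15:30.
17:00-20:30 ∩ B → 17:00-18:15.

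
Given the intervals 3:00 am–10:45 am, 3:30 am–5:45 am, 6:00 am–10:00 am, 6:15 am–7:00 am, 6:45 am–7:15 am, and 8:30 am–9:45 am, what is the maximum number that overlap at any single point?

4

Walk the sorted start/end points keeping a running depth.
The depth first hits 4 at 6:45 am.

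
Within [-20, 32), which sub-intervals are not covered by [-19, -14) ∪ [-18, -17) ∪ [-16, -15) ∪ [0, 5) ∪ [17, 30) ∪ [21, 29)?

The merged coverage is [-19, -14), [0, 5), [17, 30).
Uncovered inside [-20, 32): [-20, -19), [-14, 0), [5, 17), [30, 32).

[-20, -19) ∪ [-14, 0) ∪ [5, 17) ∪ [30, 32)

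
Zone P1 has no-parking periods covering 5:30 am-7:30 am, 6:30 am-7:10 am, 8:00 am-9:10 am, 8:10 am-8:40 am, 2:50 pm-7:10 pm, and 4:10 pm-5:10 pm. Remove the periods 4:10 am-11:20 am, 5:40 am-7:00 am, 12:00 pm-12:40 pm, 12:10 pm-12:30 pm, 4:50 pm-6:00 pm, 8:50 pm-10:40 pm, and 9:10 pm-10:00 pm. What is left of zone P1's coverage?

2:50 pm–4:50 pm, 6:00 pm–7:10 pm

A, merged: 5:30 am–7:30 am, 8:00 am–9:10 am, 2:50 pm–7:10 pm.
B, merged: 4:10 am–11:20 am, 12:00 pm–12:40 pm, 4:50 pm–6:00 pm, 8:50 pm–10:40 pm.
5:30 am–7:30 am: fully covered by B → removed.
8:00 am–9:10 am: fully covered by B → removed.
2:50 pm–7:10 pm minus B → 2:50 pm–4:50 pm, 6:00 pm–7:10 pm.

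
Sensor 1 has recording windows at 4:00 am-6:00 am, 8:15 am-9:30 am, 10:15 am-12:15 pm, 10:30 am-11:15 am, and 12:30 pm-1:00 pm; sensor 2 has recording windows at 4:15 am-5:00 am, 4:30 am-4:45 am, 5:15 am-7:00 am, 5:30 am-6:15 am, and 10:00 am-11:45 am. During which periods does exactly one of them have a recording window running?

4:00 am–4:15 am, 5:00 am–5:15 am, 6:00 am–7:00 am, 8:15 am–9:30 am, 10:00 am–10:15 am, 11:45 am–12:15 pm, 12:30 pm–1:00 pm

A, merged: 4:00 am–6:00 am, 8:15 am–9:30 am, 10:15 am–12:15 pm, 12:30 pm–1:00 pm.
B, merged: 4:15 am–5:00 am, 5:15 am–7:00 am, 10:00 am–11:45 am.
Only in the first: 4:00 am–4:15 am, 5:00 am–5:15 am, 8:15 am–9:30 am, 11:45 am–12:15 pm, 12:30 pm–1:00 pm.
Only in the second: 6:00 am–7:00 am, 10:00 am–10:15 am.
Together these are the periods covered by exactly one.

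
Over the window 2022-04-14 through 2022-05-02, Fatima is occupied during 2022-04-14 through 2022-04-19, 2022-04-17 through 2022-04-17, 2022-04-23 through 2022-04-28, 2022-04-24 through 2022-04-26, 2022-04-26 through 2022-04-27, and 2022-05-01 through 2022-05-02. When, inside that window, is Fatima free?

The merged coverage is 2022-04-14 through 2022-04-19, 2022-04-23 through 2022-04-28, 2022-05-01 through 2022-05-02.
Uncovered inside 2022-04-14 through 2022-05-02: 2022-04-20 through 2022-04-22, 2022-04-29 through 2022-04-30.

2022-04-20 through 2022-04-22, 2022-04-29 through 2022-04-30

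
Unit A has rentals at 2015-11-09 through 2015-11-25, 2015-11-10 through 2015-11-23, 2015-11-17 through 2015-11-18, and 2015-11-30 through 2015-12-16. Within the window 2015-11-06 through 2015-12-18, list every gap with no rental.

2015-11-06 through 2015-11-08, 2015-11-26 through 2015-11-29, 2015-12-17 through 2015-12-18

Covered (merged): 2015-11-09 through 2015-11-25, 2015-11-30 through 2015-12-16.
Uncovered inside 2015-11-06 through 2015-12-18: 2015-11-06 through 2015-11-08, 2015-11-26 through 2015-11-29, 2015-12-17 through 2015-12-18.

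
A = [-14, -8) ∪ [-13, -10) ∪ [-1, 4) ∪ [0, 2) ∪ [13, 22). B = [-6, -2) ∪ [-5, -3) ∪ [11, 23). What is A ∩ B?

[13, 22)

Merge the first list: [-14, -8), [-1, 4), [13, 22).
Merge the second list: [-6, -2), [11, 23).
[-14, -8): no overlap with the second set.
[-1, 4): no overlap with the second set.
[13, 22) meets the second set on [13, 22).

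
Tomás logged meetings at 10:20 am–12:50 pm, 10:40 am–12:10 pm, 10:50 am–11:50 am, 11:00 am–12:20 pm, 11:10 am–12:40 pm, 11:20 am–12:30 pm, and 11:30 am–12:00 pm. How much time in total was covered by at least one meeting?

Merged: 10:20 am–12:50 pm.
Length: 2 h 30 min.

2 h 30 min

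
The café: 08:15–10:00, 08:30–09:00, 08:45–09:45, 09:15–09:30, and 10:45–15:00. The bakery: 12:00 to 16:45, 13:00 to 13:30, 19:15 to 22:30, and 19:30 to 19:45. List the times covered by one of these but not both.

08:15–10:00, 10:45–12:00, 15:00–16:45, 19:15–22:30

First set merges to 08:15–10:00, 10:45–15:00.
Second set merges to 12:00–16:45, 19:15–22:30.
Only in the first: 08:15–10:00, 10:45–12:00.
Only in the second: 15:00–16:45, 19:15–22:30.
Together these are the periods covered by exactly one.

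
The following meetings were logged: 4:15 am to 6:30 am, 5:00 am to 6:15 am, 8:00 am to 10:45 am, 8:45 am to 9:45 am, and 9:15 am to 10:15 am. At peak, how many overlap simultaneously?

3

Walk the sorted start/end points keeping a running depth.
The depth first hits 3 at 9:15 am.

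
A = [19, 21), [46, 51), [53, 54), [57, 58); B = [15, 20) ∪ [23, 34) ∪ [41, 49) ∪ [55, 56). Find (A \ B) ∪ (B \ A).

[15, 19) ∪ [20, 21) ∪ [23, 34) ∪ [41, 46) ∪ [49, 51) ∪ [53, 54) ∪ [55, 56) ∪ [57, 58)

A but not B: [20, 21), [49, 51), [53, 54), [57, 58).
B but not A: [15, 19), [23, 34), [41, 46), [55, 56).
Combining gives A △ B.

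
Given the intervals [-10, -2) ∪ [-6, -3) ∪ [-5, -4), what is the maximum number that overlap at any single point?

3

Walk the sorted start/end points keeping a running depth.
The depth first hits 3 at -5.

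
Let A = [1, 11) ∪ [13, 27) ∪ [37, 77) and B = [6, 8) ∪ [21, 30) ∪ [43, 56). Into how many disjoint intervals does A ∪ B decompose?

3

A ∪ B = [1, 11), [13, 30), [37, 77).
That is 3 disjoint pieces.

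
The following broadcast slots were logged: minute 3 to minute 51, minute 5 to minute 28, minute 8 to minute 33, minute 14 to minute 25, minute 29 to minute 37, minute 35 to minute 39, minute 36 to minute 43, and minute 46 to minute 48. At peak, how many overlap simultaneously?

At minute 14, 4 of the intervals are simultaneously active.
No point has more.

4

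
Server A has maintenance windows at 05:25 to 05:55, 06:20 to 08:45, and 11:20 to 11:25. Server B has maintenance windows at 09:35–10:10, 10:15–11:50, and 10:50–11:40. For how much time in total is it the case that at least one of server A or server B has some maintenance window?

5 h 5 min

B, merged: 09:35-10:10, 10:15-11:50.
A ∪ B = 05:25-05:55, 06:20-08:45, 09:35-10:10, 10:15-11:50.
Total: 30 min + 2 h 25 min + 35 min + 1 h 35 min = 5 h 5 min.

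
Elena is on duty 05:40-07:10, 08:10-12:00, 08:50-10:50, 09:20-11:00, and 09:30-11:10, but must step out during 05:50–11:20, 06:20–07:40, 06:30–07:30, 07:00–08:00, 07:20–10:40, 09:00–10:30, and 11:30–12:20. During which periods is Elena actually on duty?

05:40–05:50, 11:20–11:30

First set merges to 05:40–07:10, 08:10–12:00.
Second set merges to 05:50–11:20, 11:30–12:20.
05:40–07:10 minus B → 05:40–05:50.
08:10–12:00 minus B → 11:20–11:30.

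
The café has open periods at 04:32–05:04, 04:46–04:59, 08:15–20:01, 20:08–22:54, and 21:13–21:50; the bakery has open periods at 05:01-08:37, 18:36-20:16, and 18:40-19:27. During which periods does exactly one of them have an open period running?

04:32-05:01, 05:04-08:15, 08:37-18:36, 20:01-20:08, 20:16-22:54

First set merges to 04:32-05:04, 08:15-20:01, 20:08-22:54.
Second set merges to 05:01-08:37, 18:36-20:16.
A \ B = 04:32-05:01, 08:37-18:36, 20:16-22:54.
B \ A = 05:04-08:15, 20:01-20:08.
Union of the two gives the symmetric difference.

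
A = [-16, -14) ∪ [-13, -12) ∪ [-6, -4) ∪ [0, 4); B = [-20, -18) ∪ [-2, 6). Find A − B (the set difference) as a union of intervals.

[-16, -14) ∪ [-13, -12) ∪ [-6, -4)

[-16, -14): no B overlap → unchanged.
[-13, -12): no B overlap → unchanged.
[-6, -4): no B overlap → unchanged.
[0, 4): fully covered by B → removed.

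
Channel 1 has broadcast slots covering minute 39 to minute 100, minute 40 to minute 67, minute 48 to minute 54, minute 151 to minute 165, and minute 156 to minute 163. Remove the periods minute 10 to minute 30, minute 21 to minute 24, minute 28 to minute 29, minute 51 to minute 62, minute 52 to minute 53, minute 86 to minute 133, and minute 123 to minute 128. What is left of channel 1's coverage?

First set merges to minute 39 to minute 100, minute 151 to minute 165.
Second set merges to minute 10 to minute 30, minute 51 to minute 62, minute 86 to minute 133.
minute 39 to minute 100 with B removed leaves minute 39 to minute 51, minute 62 to minute 86.
minute 151 to minute 165 is untouched.

minute 39 to minute 51, minute 62 to minute 86, minute 151 to minute 165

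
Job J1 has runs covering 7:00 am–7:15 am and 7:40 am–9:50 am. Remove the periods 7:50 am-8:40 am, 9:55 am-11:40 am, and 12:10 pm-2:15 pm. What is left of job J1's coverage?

7:00 am–7:15 am, 7:40 am–7:50 am, 8:40 am–9:50 am

7:00 am–7:15 am: nothing removed.
7:40 am–9:50 am \ B = 7:40 am–7:50 am, 8:40 am–9:50 am.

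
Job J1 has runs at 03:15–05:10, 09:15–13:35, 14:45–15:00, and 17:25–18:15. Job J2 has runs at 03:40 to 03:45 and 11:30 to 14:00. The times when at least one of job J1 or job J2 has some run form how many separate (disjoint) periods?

A ∪ B = 03:15–05:10, 09:15–14:00, 14:45–15:00, 17:25–18:15.
That is 4 disjoint pieces.

4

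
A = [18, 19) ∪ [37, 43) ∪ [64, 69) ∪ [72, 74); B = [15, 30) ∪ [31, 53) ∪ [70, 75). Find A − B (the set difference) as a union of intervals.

[64, 69)

[18, 19) lies entirely inside B → drops out.
[37, 43) lies entirely inside B → drops out.
[64, 69) is untouched.
[72, 74) lies entirely inside B → drops out.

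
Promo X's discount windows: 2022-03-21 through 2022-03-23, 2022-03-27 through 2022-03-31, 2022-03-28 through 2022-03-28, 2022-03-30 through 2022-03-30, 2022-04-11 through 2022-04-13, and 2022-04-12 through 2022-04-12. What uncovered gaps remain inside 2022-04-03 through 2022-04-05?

2022-04-03 through 2022-04-05

After merging, the occupied span is 2022-03-21 through 2022-03-23, 2022-03-27 through 2022-03-31, 2022-04-11 through 2022-04-13.
Uncovered inside 2022-04-03 through 2022-04-05: 2022-04-03 through 2022-04-05.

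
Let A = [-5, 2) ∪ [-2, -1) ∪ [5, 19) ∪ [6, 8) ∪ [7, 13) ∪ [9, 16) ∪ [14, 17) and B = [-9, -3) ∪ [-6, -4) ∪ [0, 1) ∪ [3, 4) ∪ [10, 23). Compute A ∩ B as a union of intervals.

[-5, -3) ∪ [0, 1) ∪ [10, 19)

First set merges to [-5, 2), [5, 19).
Second set merges to [-9, -3), [0, 1), [3, 4), [10, 23).
[-5, 2) ∩ B → [-5, -3), [0, 1).
[5, 19) ∩ B → [10, 19).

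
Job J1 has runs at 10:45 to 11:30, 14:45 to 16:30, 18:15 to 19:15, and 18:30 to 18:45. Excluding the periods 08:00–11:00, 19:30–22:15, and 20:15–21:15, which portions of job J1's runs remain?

11:00–11:30, 14:45–16:30, 18:15–19:15

First set merges to 10:45–11:30, 14:45–16:30, 18:15–19:15.
Second set merges to 08:00–11:00, 19:30–22:15.
10:45–11:30 minus B → 11:00–11:30.
14:45–16:30: no B overlap → unchanged.
18:15–19:15: no B overlap → unchanged.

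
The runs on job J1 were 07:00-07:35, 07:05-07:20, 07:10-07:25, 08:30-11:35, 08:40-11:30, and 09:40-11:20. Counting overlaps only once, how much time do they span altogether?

Merged: 07:00–07:35, 08:30–11:35.
Lengths: 35 min + 3 h 5 min = 3 h 40 min.

3 h 40 min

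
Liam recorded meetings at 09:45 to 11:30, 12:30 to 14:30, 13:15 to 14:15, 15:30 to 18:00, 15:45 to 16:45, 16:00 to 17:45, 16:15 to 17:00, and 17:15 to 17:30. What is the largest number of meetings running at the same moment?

Walk the sorted start/end points keeping a running depth.
The depth first hits 4 at 16:15.

4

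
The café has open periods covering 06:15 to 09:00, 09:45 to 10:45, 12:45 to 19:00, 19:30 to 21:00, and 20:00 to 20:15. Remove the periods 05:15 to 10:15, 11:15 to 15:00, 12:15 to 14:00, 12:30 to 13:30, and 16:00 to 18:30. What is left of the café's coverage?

A, merged: 06:15-09:00, 09:45-10:45, 12:45-19:00, 19:30-21:00.
B, merged: 05:15-10:15, 11:15-15:00, 16:00-18:30.
06:15-09:00 lies entirely inside B → drops out.
09:45-10:45 with B removed leaves 10:15-10:45.
12:45-19:00 with B removed leaves 15:00-16:00, 18:30-19:00.
19:30-21:00 is untouched.

10:15-10:45, 15:00-16:00, 18:30-19:00, 19:30-21:00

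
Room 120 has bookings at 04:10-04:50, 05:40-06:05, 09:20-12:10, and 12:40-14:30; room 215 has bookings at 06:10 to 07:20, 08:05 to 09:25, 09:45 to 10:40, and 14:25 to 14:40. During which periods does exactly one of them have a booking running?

04:10–04:50, 05:40–06:05, 06:10–07:20, 08:05–09:20, 09:25–09:45, 10:40–12:10, 12:40–14:25, 14:30–14:40

Only in the first: 04:10–04:50, 05:40–06:05, 09:25–09:45, 10:40–12:10, 12:40–14:25.
Only in the second: 06:10–07:20, 08:05–09:20, 14:30–14:40.
Together these are the periods covered by exactly one.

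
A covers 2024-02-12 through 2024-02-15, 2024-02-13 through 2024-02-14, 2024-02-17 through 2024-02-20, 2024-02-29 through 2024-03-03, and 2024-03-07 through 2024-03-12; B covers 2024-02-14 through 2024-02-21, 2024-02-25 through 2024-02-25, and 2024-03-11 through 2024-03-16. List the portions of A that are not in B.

2024-02-12 through 2024-02-13, 2024-02-29 through 2024-03-03, 2024-03-07 through 2024-03-10

Merge the first list: 2024-02-12 through 2024-02-15, 2024-02-17 through 2024-02-20, 2024-02-29 through 2024-03-03, 2024-03-07 through 2024-03-12.
2024-02-12 through 2024-02-15 minus B → 2024-02-12 through 2024-02-13.
2024-02-17 through 2024-02-20: fully covered by B → removed.
2024-02-29 through 2024-03-03: no B overlap → unchanged.
2024-03-07 through 2024-03-12 minus B → 2024-03-07 through 2024-03-10.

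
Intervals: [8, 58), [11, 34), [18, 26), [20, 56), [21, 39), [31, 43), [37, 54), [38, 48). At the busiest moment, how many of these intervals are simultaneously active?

Walk the sorted start/end points keeping a running depth.
The depth first hits 6 at 38.

6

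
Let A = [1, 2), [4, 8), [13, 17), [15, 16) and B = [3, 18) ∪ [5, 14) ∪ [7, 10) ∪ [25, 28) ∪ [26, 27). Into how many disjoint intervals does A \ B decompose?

1

A, merged: [1, 2), [4, 8), [13, 17).
B, merged: [3, 18), [25, 28).
A \ B = [1, 2).
That is 1 disjoint piece.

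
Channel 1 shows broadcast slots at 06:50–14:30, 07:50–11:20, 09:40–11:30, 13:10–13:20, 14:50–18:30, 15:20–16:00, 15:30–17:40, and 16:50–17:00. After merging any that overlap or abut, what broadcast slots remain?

07:50-11:20 overlaps/touches 06:50-14:30 → extend to 06:50-14:30.
09:40-11:30 overlaps/touches 06:50-14:30 → extend to 06:50-14:30.
13:10-13:20 overlaps/touches 06:50-14:30 → extend to 06:50-14:30.
14:50-18:30 is disjoint → start new block.
15:20-16:00 overlaps/touches 14:50-18:30 → extend to 14:50-18:30.
15:30-17:40 overlaps/touches 14:50-18:30 → extend to 14:50-18:30.
16:50-17:00 overlaps/touches 14:50-18:30 → extend to 14:50-18:30.

06:50-14:30, 14:50-18:30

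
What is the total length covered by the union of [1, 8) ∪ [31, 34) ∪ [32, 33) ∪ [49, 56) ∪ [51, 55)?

17

Merged: [1, 8), [31, 34), [49, 56).
Lengths: 7 + 3 + 7 = 17.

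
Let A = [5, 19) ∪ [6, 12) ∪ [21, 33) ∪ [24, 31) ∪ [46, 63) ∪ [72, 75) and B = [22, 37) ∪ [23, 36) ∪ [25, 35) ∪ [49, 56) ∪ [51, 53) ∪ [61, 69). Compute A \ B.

A, merged: [5, 19), [21, 33), [46, 63), [72, 75).
B, merged: [22, 37), [49, 56), [61, 69).
[5, 19): nothing removed.
[21, 33) \ B = [21, 22).
[46, 63) \ B = [46, 49), [56, 61).
[72, 75): nothing removed.

[5, 19) ∪ [21, 22) ∪ [46, 49) ∪ [56, 61) ∪ [72, 75)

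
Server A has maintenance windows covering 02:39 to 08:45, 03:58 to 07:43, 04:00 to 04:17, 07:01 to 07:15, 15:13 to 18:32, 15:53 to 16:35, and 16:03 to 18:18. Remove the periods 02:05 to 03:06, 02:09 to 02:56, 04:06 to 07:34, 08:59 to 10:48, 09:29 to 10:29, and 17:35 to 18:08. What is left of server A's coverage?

03:06-04:06, 07:34-08:45, 15:13-17:35, 18:08-18:32

First set merges to 02:39-08:45, 15:13-18:32.
Second set merges to 02:05-03:06, 04:06-07:34, 08:59-10:48, 17:35-18:08.
02:39-08:45 minus B → 03:06-04:06, 07:34-08:45.
15:13-18:32 minus B → 15:13-17:35, 18:08-18:32.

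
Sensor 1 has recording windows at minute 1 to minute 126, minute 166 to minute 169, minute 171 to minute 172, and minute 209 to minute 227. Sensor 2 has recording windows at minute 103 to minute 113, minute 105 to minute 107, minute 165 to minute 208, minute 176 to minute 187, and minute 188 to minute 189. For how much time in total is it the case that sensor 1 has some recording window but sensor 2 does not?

Merge the second list: minute 103 to minute 113, minute 165 to minute 208.
A \ B = minute 1 to minute 103, minute 113 to minute 126, minute 209 to minute 227.
Total: 102 minutes + 13 minutes + 18 minutes = 133 minutes.

133 minutes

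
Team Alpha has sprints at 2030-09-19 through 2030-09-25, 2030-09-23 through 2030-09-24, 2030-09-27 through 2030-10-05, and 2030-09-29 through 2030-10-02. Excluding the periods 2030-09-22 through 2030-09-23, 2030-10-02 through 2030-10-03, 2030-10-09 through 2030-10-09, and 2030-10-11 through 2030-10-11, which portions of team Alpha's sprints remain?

2030-09-19 through 2030-09-21, 2030-09-24 through 2030-09-25, 2030-09-27 through 2030-10-01, 2030-10-04 through 2030-10-05

First set merges to 2030-09-19 through 2030-09-25, 2030-09-27 through 2030-10-05.
2030-09-19 through 2030-09-25 with B removed leaves 2030-09-19 through 2030-09-21, 2030-09-24 through 2030-09-25.
2030-09-27 through 2030-10-05 with B removed leaves 2030-09-27 through 2030-10-01, 2030-10-04 through 2030-10-05.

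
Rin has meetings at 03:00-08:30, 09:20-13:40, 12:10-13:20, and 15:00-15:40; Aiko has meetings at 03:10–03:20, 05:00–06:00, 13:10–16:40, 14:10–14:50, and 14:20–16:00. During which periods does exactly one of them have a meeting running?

03:00–03:10, 03:20–05:00, 06:00–08:30, 09:20–13:10, 13:40–15:00, 15:40–16:40

A, merged: 03:00–08:30, 09:20–13:40, 15:00–15:40.
B, merged: 03:10–03:20, 05:00–06:00, 13:10–16:40.
A but not B: 03:00–03:10, 03:20–05:00, 06:00–08:30, 09:20–13:10.
B but not A: 13:40–15:00, 15:40–16:40.
Combining gives A △ B.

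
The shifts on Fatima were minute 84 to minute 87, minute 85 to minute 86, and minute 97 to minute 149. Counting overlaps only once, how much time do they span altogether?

Merged: minute 84 to minute 87, minute 97 to minute 149.
Lengths: 3 minutes + 52 minutes = 55 minutes.

55 minutes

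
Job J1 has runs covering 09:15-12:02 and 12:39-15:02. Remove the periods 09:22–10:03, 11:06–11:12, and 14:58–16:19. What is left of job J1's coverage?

09:15–12:02 \ B = 09:15–09:22, 10:03–11:06, 11:12–12:02.
12:39–15:02 \ B = 12:39–14:58.

09:15–09:22, 10:03–11:06, 11:12–12:02, 12:39–14:58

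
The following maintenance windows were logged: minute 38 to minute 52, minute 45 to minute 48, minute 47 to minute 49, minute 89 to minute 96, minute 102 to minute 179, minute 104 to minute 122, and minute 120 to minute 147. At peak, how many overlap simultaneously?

At minute 47, 3 of the intervals are simultaneously active.
No point has more.

3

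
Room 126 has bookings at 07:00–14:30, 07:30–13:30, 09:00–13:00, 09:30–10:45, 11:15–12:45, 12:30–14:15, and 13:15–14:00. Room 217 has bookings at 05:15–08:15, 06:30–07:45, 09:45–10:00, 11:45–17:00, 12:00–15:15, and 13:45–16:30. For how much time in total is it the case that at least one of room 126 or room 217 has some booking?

11 h 45 min

A, merged: 07:00–14:30.
B, merged: 05:15–08:15, 09:45–10:00, 11:45–17:00.
A ∪ B = 05:15–17:00.
Total: 11 h 45 min.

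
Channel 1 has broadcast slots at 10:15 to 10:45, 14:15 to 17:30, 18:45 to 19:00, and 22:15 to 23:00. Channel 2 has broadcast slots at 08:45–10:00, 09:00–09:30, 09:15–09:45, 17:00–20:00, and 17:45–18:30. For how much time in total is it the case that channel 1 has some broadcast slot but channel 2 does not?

4 h

Second set merges to 08:45–10:00, 17:00–20:00.
A \ B = 10:15–10:45, 14:15–17:00, 22:15–23:00.
Total: 30 min + 2 h 45 min + 45 min = 4 h.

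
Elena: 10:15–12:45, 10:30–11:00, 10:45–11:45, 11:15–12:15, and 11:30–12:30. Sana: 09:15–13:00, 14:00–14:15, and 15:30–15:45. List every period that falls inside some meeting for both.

10:15–12:45

First set merges to 10:15–12:45.
10:15–12:45 overlaps B on 10:15–12:45.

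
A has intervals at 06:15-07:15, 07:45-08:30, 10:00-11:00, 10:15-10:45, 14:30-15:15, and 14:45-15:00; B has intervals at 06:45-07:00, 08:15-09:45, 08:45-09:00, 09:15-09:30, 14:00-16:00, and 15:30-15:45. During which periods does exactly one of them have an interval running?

06:15–06:45, 07:00–07:15, 07:45–08:15, 08:30–09:45, 10:00–11:00, 14:00–14:30, 15:15–16:00

First set merges to 06:15–07:15, 07:45–08:30, 10:00–11:00, 14:30–15:15.
Second set merges to 06:45–07:00, 08:15–09:45, 14:00–16:00.
A but not B: 06:15–06:45, 07:00–07:15, 07:45–08:15, 10:00–11:00.
B but not A: 08:30–09:45, 14:00–14:30, 15:15–16:00.
Combining gives A △ B.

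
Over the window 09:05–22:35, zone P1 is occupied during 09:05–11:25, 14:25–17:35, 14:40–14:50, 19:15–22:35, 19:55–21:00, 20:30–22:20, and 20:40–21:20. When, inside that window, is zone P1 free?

11:25-14:25, 17:35-19:15

The merged coverage is 09:05-11:25, 14:25-17:35, 19:15-22:35.
Uncovered inside 09:05-22:35: 11:25-14:25, 17:35-19:15.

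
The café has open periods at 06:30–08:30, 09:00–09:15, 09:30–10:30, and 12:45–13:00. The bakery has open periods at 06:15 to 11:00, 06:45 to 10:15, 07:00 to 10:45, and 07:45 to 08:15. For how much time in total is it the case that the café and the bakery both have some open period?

3 h 15 min

Merge the second list: 06:15–11:00.
A ∩ B = 06:30–08:30, 09:00–09:15, 09:30–10:30.
Total: 2 h + 15 min + 1 h = 3 h 15 min.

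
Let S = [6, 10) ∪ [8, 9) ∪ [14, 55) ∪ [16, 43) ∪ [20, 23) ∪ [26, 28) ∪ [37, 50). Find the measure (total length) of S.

Merged: [6, 10), [14, 55).
Lengths: 4 + 41 = 45.

45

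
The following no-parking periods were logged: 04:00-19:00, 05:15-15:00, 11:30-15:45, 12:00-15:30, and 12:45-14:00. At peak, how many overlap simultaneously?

5

At 12:45, 5 of the intervals are simultaneously active.
No point has more.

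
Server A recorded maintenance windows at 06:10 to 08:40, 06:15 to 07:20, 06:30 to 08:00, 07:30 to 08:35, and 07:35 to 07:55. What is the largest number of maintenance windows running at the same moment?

4

Walk the sorted start/end points keeping a running depth.
The depth first hits 4 at 07:35.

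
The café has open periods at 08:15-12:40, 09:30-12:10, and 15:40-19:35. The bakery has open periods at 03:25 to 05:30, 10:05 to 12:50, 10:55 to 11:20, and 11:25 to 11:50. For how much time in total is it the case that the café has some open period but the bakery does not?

First set merges to 08:15–12:40, 15:40–19:35.
Second set merges to 03:25–05:30, 10:05–12:50.
A \ B = 08:15–10:05, 15:40–19:35.
Total: 1 h 50 min + 3 h 55 min = 5 h 45 min.

5 h 45 min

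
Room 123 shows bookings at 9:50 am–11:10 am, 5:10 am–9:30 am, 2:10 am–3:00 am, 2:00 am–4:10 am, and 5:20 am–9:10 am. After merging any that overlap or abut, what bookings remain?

Sort by start: 2:00 am–4:10 am, 2:10 am–3:00 am, 5:10 am–9:30 am, 5:20 am–9:10 am, 9:50 am–11:10 am.
2:10 am–3:00 am overlaps/touches 2:00 am–4:10 am → extend to 2:00 am–4:10 am.
5:10 am–9:30 am is disjoint → start new block.
5:20 am–9:10 am overlaps/touches 5:10 am–9:30 am → extend to 5:10 am–9:30 am.
9:50 am–11:10 am is disjoint → start new block.

2:00 am–4:10 am, 5:10 am–9:30 am, 9:50 am–11:10 am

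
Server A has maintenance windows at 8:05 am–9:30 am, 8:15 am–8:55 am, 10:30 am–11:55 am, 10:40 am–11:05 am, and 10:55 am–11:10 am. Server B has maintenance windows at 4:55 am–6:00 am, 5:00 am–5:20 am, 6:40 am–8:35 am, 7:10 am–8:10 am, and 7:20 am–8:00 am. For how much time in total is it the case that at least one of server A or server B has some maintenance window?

A, merged: 8:05 am–9:30 am, 10:30 am–11:55 am.
B, merged: 4:55 am–6:00 am, 6:40 am–8:35 am.
A ∪ B = 4:55 am–6:00 am, 6:40 am–9:30 am, 10:30 am–11:55 am.
Total: 1 h 5 min + 2 h 50 min + 1 h 25 min = 5 h 20 min.

5 h 20 min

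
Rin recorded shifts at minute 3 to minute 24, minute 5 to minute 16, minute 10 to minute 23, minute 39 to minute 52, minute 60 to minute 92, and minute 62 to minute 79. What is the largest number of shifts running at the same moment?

3

Sweep endpoints in order; track running count of active intervals.
Peak of 3 reached at minute 10.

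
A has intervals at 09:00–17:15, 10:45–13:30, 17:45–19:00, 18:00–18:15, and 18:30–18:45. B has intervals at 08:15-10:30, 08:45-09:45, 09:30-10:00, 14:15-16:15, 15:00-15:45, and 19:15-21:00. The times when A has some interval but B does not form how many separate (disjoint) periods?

3

A, merged: 09:00–17:15, 17:45–19:00.
B, merged: 08:15–10:30, 14:15–16:15, 19:15–21:00.
A \ B = 10:30–14:15, 16:15–17:15, 17:45–19:00.
That is 3 disjoint pieces.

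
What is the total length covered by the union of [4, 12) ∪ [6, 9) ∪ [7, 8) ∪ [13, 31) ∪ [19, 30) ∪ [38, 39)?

27

Merged: [4, 12), [13, 31), [38, 39).
Lengths: 8 + 18 + 1 = 27.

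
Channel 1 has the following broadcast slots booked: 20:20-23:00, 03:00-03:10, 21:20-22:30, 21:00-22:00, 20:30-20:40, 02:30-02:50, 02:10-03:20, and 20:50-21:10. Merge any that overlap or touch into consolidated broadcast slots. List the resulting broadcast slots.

Sort by start: 02:10–03:20, 02:30–02:50, 03:00–03:10, 20:20–23:00, 20:30–20:40, 20:50–21:10, 21:00–22:00, 21:20–22:30.
02:30–02:50 overlaps/touches 02:10–03:20 → extend to 02:10–03:20.
03:00–03:10 overlaps/touches 02:10–03:20 → extend to 02:10–03:20.
20:20–23:00 is disjoint → start new block.
20:30–20:40 overlaps/touches 20:20–23:00 → extend to 20:20–23:00.
20:50–21:10 overlaps/touches 20:20–23:00 → extend to 20:20–23:00.
21:00–22:00 overlaps/touches 20:20–23:00 → extend to 20:20–23:00.
21:20–22:30 overlaps/touches 20:20–23:00 → extend to 20:20–23:00.

02:10–03:20, 20:20–23:00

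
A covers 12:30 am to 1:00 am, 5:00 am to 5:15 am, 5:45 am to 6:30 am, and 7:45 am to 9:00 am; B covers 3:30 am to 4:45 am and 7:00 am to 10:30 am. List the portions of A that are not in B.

12:30 am-1:00 am: no B overlap → unchanged.
5:00 am-5:15 am: no B overlap → unchanged.
5:45 am-6:30 am: no B overlap → unchanged.
7:45 am-9:00 am: fully covered by B → removed.

12:30 am-1:00 am, 5:00 am-5:15 am, 5:45 am-6:30 am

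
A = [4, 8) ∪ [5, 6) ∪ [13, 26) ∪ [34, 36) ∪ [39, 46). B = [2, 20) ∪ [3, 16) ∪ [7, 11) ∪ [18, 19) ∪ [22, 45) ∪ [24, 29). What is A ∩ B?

[4, 8) ∪ [13, 20) ∪ [22, 26) ∪ [34, 36) ∪ [39, 45)

Merge the first list: [4, 8), [13, 26), [34, 36), [39, 46).
Merge the second list: [2, 20), [22, 45).
[4, 8) ∩ B → [4, 8).
[13, 26) ∩ B → [13, 20), [22, 26).
[34, 36) ∩ B → [34, 36).
[39, 46) ∩ B → [39, 45).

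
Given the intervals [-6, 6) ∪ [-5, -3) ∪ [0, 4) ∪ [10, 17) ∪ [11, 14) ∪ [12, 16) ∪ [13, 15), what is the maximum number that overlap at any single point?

At 13, 4 of the intervals are simultaneously active.
No point has more.

4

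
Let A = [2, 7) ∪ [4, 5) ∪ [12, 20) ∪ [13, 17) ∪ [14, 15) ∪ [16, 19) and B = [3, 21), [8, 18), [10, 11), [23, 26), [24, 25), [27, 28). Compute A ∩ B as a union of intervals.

First set merges to [2, 7), [12, 20).
Second set merges to [3, 21), [23, 26), [27, 28).
[2, 7) meets the second set on [3, 7).
[12, 20) meets the second set on [12, 20).

[3, 7) ∪ [12, 20)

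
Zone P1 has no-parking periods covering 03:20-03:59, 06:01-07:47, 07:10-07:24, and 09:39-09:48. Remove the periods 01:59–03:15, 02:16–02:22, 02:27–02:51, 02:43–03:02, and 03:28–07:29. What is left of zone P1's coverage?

A, merged: 03:20–03:59, 06:01–07:47, 09:39–09:48.
B, merged: 01:59–03:15, 03:28–07:29.
03:20–03:59 minus B → 03:20–03:28.
06:01–07:47 minus B → 07:29–07:47.
09:39–09:48: no B overlap → unchanged.

03:20–03:28, 07:29–07:47, 09:39–09:48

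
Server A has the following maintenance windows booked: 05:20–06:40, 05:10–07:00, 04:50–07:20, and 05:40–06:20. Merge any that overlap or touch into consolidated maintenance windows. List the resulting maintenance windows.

04:50-07:20

Sort by start: 04:50-07:20, 05:10-07:00, 05:20-06:40, 05:40-06:20.
05:10-07:00 overlaps/touches 04:50-07:20 → extend to 04:50-07:20.
05:20-06:40 overlaps/touches 04:50-07:20 → extend to 04:50-07:20.
05:40-06:20 overlaps/touches 04:50-07:20 → extend to 04:50-07:20.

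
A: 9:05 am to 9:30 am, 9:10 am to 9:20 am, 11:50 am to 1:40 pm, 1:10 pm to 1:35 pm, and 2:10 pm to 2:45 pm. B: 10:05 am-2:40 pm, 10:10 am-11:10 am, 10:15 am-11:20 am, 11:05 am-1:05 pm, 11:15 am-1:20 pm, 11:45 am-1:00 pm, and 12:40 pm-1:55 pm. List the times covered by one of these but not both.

First set merges to 9:05 am-9:30 am, 11:50 am-1:40 pm, 2:10 pm-2:45 pm.
Second set merges to 10:05 am-2:40 pm.
A \ B = 9:05 am-9:30 am, 2:40 pm-2:45 pm.
B \ A = 10:05 am-11:50 am, 1:40 pm-2:10 pm.
Union of the two gives the symmetric difference.

9:05 am-9:30 am, 10:05 am-11:50 am, 1:40 pm-2:10 pm, 2:40 pm-2:45 pm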